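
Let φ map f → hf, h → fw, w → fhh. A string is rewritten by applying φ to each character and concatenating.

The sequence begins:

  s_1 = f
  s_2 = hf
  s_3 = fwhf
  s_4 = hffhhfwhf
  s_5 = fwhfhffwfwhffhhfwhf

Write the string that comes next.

hffhhfwhffwhfhffhhhffhhfwhfhffwfwhffhhfwhf

Applying the rule to each of the 19 symbols of fwhfhffwfwhffhhfwhf gives the pieces hf fhh fw hf fw hf hf fhh hf fhh fw hf hf fw fw hf fhh fw hf, which concatenate to the answer.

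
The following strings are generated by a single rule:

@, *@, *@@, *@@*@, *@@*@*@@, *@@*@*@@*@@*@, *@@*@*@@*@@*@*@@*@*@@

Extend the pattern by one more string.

Each term (from the third on) is the previous term followed by the one before it: term 3 = *@·@ = *@@.
The next term joins *@@*@*@@*@@*@*@@*@*@@ and *@@*@*@@*@@*@.

*@@*@*@@*@@*@*@@*@*@@*@@*@*@@*@@*@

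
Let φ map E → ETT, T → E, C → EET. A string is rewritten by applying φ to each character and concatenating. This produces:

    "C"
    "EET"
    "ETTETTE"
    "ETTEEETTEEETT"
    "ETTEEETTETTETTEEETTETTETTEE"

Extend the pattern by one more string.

Rewriting the 27 symbols of ETTEEETTETTETTEEETTETTETTEE one by one yields ETT E E ETT ETT ETT E E ETT E E ETT E E ETT ETT ETT E E ETT E E ETT E E ETT ETT; concatenated:

ETTEEETTETTETTEEETTEEETTEEETTETTETTEEETTEEETTEEETTETT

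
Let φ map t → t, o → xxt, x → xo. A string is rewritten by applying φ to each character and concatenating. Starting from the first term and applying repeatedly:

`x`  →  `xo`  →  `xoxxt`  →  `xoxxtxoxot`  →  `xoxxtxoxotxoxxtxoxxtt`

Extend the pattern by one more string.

Rewriting the 21 symbols of xoxxtxoxotxoxxtxoxxtt one by one yields xo xxt xo xo t xo xxt xo xxt t xo xxt xo xo t xo xxt xo xo t t; concatenated:

xoxxtxoxotxoxxtxoxxttxoxxtxoxotxoxxtxoxott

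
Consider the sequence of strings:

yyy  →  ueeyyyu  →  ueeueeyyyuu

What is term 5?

Each term wraps the previous one in uee on the left and u on the right.
From ueeueeyyyuu, 2 further steps: ueeueeyyyuu → ueeueeueeyyyuuu → (answer).

ueeueeueeueeyyyuuuu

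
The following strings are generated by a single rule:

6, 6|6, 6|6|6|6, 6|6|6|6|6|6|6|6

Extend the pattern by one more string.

Every step duplicates the string with '|' between the halves.
So the next term is two copies of 6|6|6|6|6|6|6|6 with '|' between the halves.

6|6|6|6|6|6|6|6|6|6|6|6|6|6|6|6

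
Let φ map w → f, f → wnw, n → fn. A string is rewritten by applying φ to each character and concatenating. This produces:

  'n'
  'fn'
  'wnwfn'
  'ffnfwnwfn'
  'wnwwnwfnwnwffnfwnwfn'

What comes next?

Rewriting the 20 symbols of wnwwnwfnwnwffnfwnwfn one by one yields f fn f f fn f wnw fn f fn f wnw wnw fn wnw f fn f wnw fn; concatenated:

ffnfffnfwnwfnffnfwnwwnwfnwnwffnfwnwfn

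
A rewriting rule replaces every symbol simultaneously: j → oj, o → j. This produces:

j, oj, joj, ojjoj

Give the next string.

Apply φ to ojjoj symbol by symbol: o→j, j→oj, j→oj, o→j, j→oj; joined: j oj oj j oj.

jojojjoj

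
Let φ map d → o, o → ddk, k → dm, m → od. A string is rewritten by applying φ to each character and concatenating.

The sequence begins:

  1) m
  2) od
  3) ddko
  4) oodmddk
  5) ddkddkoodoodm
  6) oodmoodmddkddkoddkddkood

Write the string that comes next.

Replace each of the 24 characters of oodmoodmddkddkoddkddkood in place — ddk ddk o od ddk ddk o od o o dm o o dm ddk o o dm o o dm ddk ddk o — and concatenate.

ddkddkoodddkddkoodoodmoodmddkoodmoodmddkddko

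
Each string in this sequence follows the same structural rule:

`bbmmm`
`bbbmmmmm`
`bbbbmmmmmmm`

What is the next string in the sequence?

bbbbbmmmmmmmmm

Reading off run lengths: b runs 2, 3, 4; m runs 3, 5, 7 — each is linear in n, where the shown terms are n = 2, 3, 4.
At n = 5 the blocks have lengths 5, 9.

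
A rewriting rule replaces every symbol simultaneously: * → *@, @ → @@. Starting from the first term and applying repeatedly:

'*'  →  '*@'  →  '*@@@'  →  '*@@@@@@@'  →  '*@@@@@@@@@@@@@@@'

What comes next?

Applying the rule to each of the 16 symbols of *@@@@@@@@@@@@@@@ gives the pieces *@ @@ @@ @@ @@ @@ @@ @@ @@ @@ @@ @@ @@ @@ @@ @@, which concatenate to the answer.

*@@@@@@@@@@@@@@@@@@@@@@@@@@@@@@@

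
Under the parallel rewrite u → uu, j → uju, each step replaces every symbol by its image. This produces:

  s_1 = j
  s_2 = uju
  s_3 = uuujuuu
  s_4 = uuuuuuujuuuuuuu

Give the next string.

φ(uuuuuuujuuuuuuu) expands symbol-by-symbol to uu uu uu uu uu uu uu uju uu uu uu uu uu uu uu; joining the 15 pieces gives the next term.

uuuuuuuuuuuuuuujuuuuuuuuuuuuuuu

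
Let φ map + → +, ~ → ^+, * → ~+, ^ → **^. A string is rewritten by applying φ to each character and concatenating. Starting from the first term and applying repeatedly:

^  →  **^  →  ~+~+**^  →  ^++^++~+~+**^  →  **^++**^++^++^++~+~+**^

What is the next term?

φ(**^++**^++^++^++~+~+**^) expands symbol-by-symbol to ~+ ~+ **^ + + ~+ ~+ **^ + + **^ + + **^ + + ^+ + ^+ + ~+ ~+ **^; joining the 23 pieces gives the next term.

~+~+**^++~+~+**^++**^++**^++^++^++~+~+**^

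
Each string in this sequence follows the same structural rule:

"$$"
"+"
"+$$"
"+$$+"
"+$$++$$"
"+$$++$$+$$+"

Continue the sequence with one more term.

Each term (from the third on) is the previous term followed by the one before it: term 3 = +·$$ = +$$.
So term 7 is +$$++$$+$$+·+$$++$$.

+$$++$$+$$++$$++$$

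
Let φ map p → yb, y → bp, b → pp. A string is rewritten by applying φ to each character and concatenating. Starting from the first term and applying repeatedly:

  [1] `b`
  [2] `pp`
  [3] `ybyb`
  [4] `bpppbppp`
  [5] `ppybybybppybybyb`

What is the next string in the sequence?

Applying the rule to each of the 16 symbols of ppybybybppybybyb gives the pieces yb yb bp pp bp pp bp pp yb yb bp pp bp pp bp pp, which concatenate to the answer.

ybybbpppbpppbpppybybbpppbpppbppp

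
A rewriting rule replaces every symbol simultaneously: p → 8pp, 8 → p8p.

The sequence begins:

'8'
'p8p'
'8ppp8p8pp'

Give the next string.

Rewriting each symbol of 8ppp8p8pp: 8→p8p, p→8pp, p→8pp, p→8pp, 8→p8p, p→8pp, 8→p8p, p→8pp, p→8pp, which concatenates to p8p 8pp 8pp 8pp p8p 8pp p8p 8pp 8pp.

p8p8pp8pp8ppp8p8ppp8p8pp8pp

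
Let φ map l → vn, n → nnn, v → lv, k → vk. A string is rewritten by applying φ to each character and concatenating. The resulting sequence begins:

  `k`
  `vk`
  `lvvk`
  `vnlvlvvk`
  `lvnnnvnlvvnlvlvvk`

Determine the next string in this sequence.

vnlvnnnnnnnnnlvnnnvnlvlvnnnvnlvvnlvlvvk

φ(lvnnnvnlvvnlvlvvk) expands symbol-by-symbol to vn lv nnn nnn nnn lv nnn vn lv lv nnn vn lv vn lv lv vk; joining the 17 pieces gives the next term.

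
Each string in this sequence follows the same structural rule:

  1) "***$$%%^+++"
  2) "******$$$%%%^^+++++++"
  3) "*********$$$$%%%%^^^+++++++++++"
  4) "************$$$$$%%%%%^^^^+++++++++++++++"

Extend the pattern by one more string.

***************$$$$$$%%%%%%^^^^^+++++++++++++++++++

Term n consists of 3n *'s, followed by n+1 $'s, followed by n+1 %'s, followed by n ^'s, followed by 4n-1 +'s (n = 1, 2, …).
For the next term, n = 5, so the run lengths are 15, 6, 6, 5, 19.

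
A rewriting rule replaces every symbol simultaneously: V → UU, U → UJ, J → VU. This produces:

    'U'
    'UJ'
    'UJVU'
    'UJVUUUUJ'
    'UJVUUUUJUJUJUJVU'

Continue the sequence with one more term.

Rewriting the 16 symbols of UJVUUUUJUJUJUJVU one by one yields UJ VU UU UJ UJ UJ UJ VU UJ VU UJ VU UJ VU UU UJ; concatenated:

UJVUUUUJUJUJUJVUUJVUUJVUUJVUUUUJ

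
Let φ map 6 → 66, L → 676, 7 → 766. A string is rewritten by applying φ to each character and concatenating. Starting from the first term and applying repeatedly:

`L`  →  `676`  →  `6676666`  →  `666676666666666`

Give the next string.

6666666676666666666666666666666

Replace each of the 15 characters of 666676666666666 in place — 66 66 66 66 766 66 66 66 66 66 66 66 66 66 66 — and concatenate.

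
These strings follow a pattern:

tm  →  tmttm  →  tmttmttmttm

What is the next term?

Every step duplicates the string with 't' between the halves.
Doubling tmttmttmttm with 't' between the halves:

tmttmttmttmttmttmttmttm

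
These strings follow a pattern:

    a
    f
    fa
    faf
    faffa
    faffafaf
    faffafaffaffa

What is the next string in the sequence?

From term 3 onward, concatenate the last term with the second-to-last: f·a = fa, fa·f = faf, …
Continuing: faffafaffaffa · faffafaf gives term 8.

faffafaffaffafaffafaf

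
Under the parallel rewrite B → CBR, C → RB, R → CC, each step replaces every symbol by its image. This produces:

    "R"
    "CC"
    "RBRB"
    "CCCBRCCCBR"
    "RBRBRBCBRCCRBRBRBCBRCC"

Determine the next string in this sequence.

CCCBRCCCBRCCCBRRBCBRCCRBRBCCCBRCCCBRCCCBRRBCBRCCRBRB

φ(RBRBRBCBRCCRBRBRBCBRCC) expands symbol-by-symbol to CC CBR CC CBR CC CBR RB CBR CC RB RB CC CBR CC CBR CC CBR RB CBR CC RB RB; joining the 22 pieces gives the next term.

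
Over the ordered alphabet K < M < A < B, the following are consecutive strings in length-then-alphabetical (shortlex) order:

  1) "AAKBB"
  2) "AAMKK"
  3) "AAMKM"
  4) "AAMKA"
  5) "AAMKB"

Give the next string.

AAMMK

The successor of AAMKB increments the rightmost position that isn't already B and resets every position after it to K.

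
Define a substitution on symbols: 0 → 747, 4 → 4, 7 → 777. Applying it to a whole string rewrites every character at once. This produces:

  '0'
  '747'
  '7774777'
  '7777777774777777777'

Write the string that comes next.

Rewriting the 19 symbols of 7777777774777777777 one by one yields 777 777 777 777 777 777 777 777 777 4 777 777 777 777 777 777 777 777 777; concatenated:

7777777777777777777777777774777777777777777777777777777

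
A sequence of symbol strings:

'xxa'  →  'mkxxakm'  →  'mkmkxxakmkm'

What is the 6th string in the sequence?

mkmkmkmkmkxxakmkmkmkmkm

s(k+1) = mk·s(k)·km, so each term gains mk as a prefix and km as a suffix.
From mkmkxxakmkm, 3 further steps: mkmkxxakmkm → mkmkmkxxakmkmkm → mkmkmkmkxxakmkmkmkm → (answer).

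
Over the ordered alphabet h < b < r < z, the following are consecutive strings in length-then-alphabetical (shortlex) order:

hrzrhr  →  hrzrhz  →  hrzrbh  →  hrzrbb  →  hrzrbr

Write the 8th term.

Stepping forward 3 times from hrzrbr: hrzrbr → hrzrbz → hrzrrh, then the target.

hrzrrb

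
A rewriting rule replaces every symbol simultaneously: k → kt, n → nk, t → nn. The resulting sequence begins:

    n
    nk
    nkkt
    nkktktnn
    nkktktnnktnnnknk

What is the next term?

nkktktnnktnnnknkktnnnknknkktnkkt

Replace each of the 16 characters of nkktktnnktnnnknk in place — nk kt kt nn kt nn nk nk kt nn nk nk nk kt nk kt — and concatenate.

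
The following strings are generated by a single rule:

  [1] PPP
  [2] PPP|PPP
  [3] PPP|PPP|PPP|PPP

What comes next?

s(k+1) = s(k)·|·s(k) — each term doubles the last with '|' between the halves.
One more doubling of PPP|PPP|PPP|PPP gives the answer.

PPP|PPP|PPP|PPP|PPP|PPP|PPP|PPP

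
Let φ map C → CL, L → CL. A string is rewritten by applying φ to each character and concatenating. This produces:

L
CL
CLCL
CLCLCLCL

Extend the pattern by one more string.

Apply φ to CLCLCLCL symbol by symbol: C→CL, L→CL, C→CL, L→CL, C→CL, L→CL, C→CL, L→CL; joined: CL CL CL CL CL CL CL CL.

CLCLCLCLCLCLCLCL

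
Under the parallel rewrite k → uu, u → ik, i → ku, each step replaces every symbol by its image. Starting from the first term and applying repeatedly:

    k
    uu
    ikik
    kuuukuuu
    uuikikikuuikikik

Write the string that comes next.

Applying the rule to each of the 16 symbols of uuikikikuuikikik gives the pieces ik ik ku uu ku uu ku uu ik ik ku uu ku uu ku uu, which concatenate to the answer.

ikikkuuukuuukuuuikikkuuukuuukuuu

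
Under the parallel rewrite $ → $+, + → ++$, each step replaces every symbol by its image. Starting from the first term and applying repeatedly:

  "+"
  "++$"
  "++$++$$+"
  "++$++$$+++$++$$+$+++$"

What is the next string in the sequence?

Replace each of the 21 characters of ++$++$$+++$++$$+$+++$ in place — ++$ ++$ $+ ++$ ++$ $+ $+ ++$ ++$ ++$ $+ ++$ ++$ $+ $+ ++$ $+ ++$ ++$ ++$ $+ — and concatenate.

++$++$$+++$++$$+$+++$++$++$$+++$++$$+$+++$$+++$++$++$$+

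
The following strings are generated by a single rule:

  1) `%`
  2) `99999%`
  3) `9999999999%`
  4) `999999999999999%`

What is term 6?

Each term is the previous one with 99999 prepended.
From 999999999999999%, 2 further steps: 999999999999999% → 99999999999999999999% → (answer).

9999999999999999999999999%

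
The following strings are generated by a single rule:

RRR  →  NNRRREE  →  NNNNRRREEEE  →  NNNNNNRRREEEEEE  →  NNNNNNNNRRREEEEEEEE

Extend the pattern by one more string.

s(k+1) = NN·s(k)·EE, so each term gains NN as a prefix and EE as a suffix.
So the next term is NN·NNNNNNNNRRREEEEEEEE·EE.

NNNNNNNNNNRRREEEEEEEEEE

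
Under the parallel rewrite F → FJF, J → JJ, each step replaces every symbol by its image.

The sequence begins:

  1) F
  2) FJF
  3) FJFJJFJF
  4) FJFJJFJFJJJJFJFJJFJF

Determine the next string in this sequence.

Replace each of the 20 characters of FJFJJFJFJJJJFJFJJFJF in place — FJF JJ FJF JJ JJ FJF JJ FJF JJ JJ JJ JJ FJF JJ FJF JJ JJ FJF JJ FJF — and concatenate.

FJFJJFJFJJJJFJFJJFJFJJJJJJJJFJFJJFJFJJJJFJFJJFJF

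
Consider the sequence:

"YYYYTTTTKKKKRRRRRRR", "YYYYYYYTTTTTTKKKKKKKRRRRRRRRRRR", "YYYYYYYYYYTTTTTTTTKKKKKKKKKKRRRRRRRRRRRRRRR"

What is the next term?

YYYYYYYYYYYYYTTTTTTTTTTKKKKKKKKKKKKKRRRRRRRRRRRRRRRRRRR

Reading off run lengths: Y runs 4, 7, 10; T runs 4, 6, 8; K runs 4, 7, 10; R runs 7, 11, 15 — each is linear in n, where the shown terms are n = 2, 3, 4.
For the next term, n = 5, so the run lengths are 13, 10, 13, 19.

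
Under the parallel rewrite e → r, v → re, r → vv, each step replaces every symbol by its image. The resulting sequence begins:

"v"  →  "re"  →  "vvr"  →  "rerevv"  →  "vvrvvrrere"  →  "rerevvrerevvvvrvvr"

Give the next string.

vvrvvrrerevvrvvrrerererevvrerevv

φ(rerevvrerevvvvrvvr) expands symbol-by-symbol to vv r vv r re re vv r vv r re re re re vv re re vv; joining the 18 pieces gives the next term.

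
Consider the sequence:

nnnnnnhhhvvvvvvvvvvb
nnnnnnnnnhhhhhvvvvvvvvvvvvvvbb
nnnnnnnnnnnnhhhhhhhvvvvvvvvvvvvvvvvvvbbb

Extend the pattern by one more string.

Reading off run lengths: n runs 6, 9, 12; h runs 3, 5, 7; v runs 10, 14, 18; b runs 1, 2, 3 — each is linear in n, where the shown terms are n = 2, 3, 4.
At n = 5 the blocks have lengths 15, 9, 22, 4.

nnnnnnnnnnnnnnnhhhhhhhhhvvvvvvvvvvvvvvvvvvvvvvbbbb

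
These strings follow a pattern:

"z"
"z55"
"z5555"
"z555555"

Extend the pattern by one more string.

The strings grow by a fixed suffix 55 each time.
Applying this once more to z555555:

z55555555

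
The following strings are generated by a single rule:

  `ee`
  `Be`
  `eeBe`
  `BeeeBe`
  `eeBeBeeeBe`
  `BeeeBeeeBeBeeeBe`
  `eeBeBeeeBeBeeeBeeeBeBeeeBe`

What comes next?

BeeeBeeeBeBeeeBeeeBeBeeeBeBeeeBeeeBeBeeeBe

Each term (from the third on) is the two preceding terms concatenated in order: term 3 = ee·Be = eeBe.
Continuing: BeeeBeeeBeBeeeBe · eeBeBeeeBeBeeeBeeeBeBeeeBe gives term 8.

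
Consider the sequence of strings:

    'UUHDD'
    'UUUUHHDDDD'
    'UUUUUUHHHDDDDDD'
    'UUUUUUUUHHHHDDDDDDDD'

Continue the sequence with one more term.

Reading off run lengths: U runs 2, 4, 6, 8; H runs 1, 2, 3, 4; D runs 2, 4, 6, 8 — each is linear in n (n = 1, 2, …).
For the next term, n = 5, so the run lengths are 10, 5, 10.

UUUUUUUUUUHHHHHDDDDDDDDDD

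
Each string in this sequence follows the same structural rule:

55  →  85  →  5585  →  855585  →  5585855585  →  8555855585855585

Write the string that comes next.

55858555858555855585855585

This is a Fibonacci-style word recurrence s(k) = s(k−2)·s(k−1): e.g. 55·85 = 5585.
So term 7 is 5585855585·8555855585855585.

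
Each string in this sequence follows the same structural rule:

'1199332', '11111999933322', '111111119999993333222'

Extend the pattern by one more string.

1111111111199999999333332222

The n-th term is 3n-1 1's then 2n 9's then n+1 3's then n 2's (n = 1, 2, …).
Setting n = 4 gives 11, 8, 5, 4 characters in each block.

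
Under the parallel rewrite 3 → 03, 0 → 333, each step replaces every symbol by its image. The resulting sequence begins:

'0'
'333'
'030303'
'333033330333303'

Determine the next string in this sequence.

Applying the rule to each of the 15 symbols of 333033330333303 gives the pieces 03 03 03 333 03 03 03 03 333 03 03 03 03 333 03, which concatenate to the answer.

030303333030303033330303030333303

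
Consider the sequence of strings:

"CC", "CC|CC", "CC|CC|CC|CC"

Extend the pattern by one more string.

Each string is two copies of the previous one joined by '|'.
Doubling CC|CC|CC|CC with '|' between the halves:

CC|CC|CC|CC|CC|CC|CC|CC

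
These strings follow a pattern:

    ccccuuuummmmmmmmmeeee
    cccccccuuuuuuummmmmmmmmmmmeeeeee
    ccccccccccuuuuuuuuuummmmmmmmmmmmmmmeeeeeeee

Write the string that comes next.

cccccccccccccuuuuuuuuuuuuummmmmmmmmmmmmmmmmmeeeeeeeeee

Term n consists of 3n-2 c's, followed by 3n-2 u's, followed by 3n+3 m's, followed by 2n e's, where the shown terms are n = 2, 3, 4.
For the next term, n = 5, so the run lengths are 13, 13, 18, 10.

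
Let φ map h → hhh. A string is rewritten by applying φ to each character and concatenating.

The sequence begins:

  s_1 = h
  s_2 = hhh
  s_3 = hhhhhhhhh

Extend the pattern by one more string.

Apply φ to hhhhhhhhh symbol by symbol: h→hhh, h→hhh, h→hhh, h→hhh, h→hhh, h→hhh, h→hhh, h→hhh, h→hhh; joined: hhh hhh hhh hhh hhh hhh hhh hhh hhh.

hhhhhhhhhhhhhhhhhhhhhhhhhhh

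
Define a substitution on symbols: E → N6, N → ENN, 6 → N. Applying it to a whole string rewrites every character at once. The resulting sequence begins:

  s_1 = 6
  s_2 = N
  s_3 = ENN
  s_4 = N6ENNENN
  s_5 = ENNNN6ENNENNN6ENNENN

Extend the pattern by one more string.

φ(ENNNN6ENNENNN6ENNENN) expands symbol-by-symbol to N6 ENN ENN ENN ENN N N6 ENN ENN N6 ENN ENN ENN N N6 ENN ENN N6 ENN ENN; joining the 20 pieces gives the next term.

N6ENNENNENNENNNN6ENNENNN6ENNENNENNNN6ENNENNN6ENNENN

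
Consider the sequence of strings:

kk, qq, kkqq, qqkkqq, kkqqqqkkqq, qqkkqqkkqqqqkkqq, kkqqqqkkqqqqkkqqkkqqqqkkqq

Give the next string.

qqkkqqkkqqqqkkqqkkqqqqkkqqqqkkqqkkqqqqkkqq

Each term (from the third on) is the two preceding terms concatenated in order: term 3 = kk·qq = kkqq.
Continuing: qqkkqqkkqqqqkkqq · kkqqqqkkqqqqkkqqkkqqqqkkqq gives term 8.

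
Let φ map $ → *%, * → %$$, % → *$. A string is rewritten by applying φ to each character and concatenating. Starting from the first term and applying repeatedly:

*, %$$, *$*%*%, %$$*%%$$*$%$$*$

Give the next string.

*$*%*%%$$*$*$*%*%%$$*%*$*%*%%$$*%

Applying the rule to each of the 15 symbols of %$$*%%$$*$%$$*$ gives the pieces *$ *% *% %$$ *$ *$ *% *% %$$ *% *$ *% *% %$$ *%, which concatenate to the answer.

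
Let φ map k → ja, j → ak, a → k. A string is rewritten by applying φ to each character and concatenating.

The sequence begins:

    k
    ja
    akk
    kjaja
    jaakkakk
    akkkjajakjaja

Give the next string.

φ(akkkjajakjaja) expands symbol-by-symbol to k ja ja ja ak k ak k ja ak k ak k; joining the 13 pieces gives the next term.

kjajajaakkakkjaakkakk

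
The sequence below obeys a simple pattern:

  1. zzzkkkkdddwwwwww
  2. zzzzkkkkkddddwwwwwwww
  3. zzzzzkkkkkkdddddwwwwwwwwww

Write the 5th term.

Reading off run lengths: z runs 3, 4, 5; k runs 4, 5, 6; d runs 3, 4, 5; w runs 6, 8, 10 — each is linear in n, where the shown terms are n = 3, 4, 5.
For term 5, n = 7, so the run lengths are 7, 8, 7, 14.

zzzzzzzkkkkkkkkdddddddwwwwwwwwwwwwww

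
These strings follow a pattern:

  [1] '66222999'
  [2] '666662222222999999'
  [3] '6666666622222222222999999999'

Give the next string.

Term n consists of 3n-1 6's, followed by 4n-1 2's, followed by 3n 9's (n = 1, 2, …).
At n = 4 the blocks have lengths 11, 15, 12.

66666666666222222222222222999999999999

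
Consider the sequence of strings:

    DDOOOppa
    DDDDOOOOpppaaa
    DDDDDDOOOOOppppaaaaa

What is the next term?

Reading off run lengths: D runs 2, 4, 6; O runs 3, 4, 5; p runs 2, 3, 4; a runs 1, 3, 5 — each is linear in n (n = 1, 2, …).
For the next term, n = 4, so the run lengths are 8, 6, 5, 7.

DDDDDDDDOOOOOOpppppaaaaaaa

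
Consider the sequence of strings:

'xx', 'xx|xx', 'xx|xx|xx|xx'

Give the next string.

xx|xx|xx|xx|xx|xx|xx|xx

s(k+1) = s(k)·|·s(k) — each term doubles the last with '|' between the halves.
So the next term is two copies of xx|xx|xx|xx with '|' between the halves.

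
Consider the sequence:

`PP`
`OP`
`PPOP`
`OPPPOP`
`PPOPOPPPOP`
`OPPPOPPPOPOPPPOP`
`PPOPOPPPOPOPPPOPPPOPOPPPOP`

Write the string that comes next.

OPPPOPPPOPOPPPOPPPOPOPPPOPOPPPOPPPOPOPPPOP

This is a Fibonacci-style word recurrence s(k) = s(k−2)·s(k−1): e.g. PP·OP = PPOP.
So term 8 is OPPPOPPPOPOPPPOP·PPOPOPPPOPOPPPOPPPOPOPPPOP.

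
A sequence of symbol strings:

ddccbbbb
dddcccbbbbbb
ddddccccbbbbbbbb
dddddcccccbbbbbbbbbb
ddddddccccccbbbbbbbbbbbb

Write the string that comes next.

Term n consists of n d's, followed by n c's, followed by 2n b's, where the shown terms are n = 2, 3, 4, 5, 6.
At n = 7 the blocks have lengths 7, 7, 14.

dddddddcccccccbbbbbbbbbbbbbb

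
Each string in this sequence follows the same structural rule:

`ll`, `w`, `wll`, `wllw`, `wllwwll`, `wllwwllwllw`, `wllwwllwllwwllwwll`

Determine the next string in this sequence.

wllwwllwllwwllwwllwllwwllwllw

This is a Fibonacci-style word recurrence s(k) = s(k−1)·s(k−2): e.g. w·ll = wll.
Continuing: wllwwllwllwwllwwll · wllwwllwllw gives term 8.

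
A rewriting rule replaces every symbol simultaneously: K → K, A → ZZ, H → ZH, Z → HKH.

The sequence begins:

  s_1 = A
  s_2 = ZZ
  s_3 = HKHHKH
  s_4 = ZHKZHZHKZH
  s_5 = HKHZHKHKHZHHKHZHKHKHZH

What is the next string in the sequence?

Replace each of the 22 characters of HKHZHKHKHZHHKHZHKHKHZH in place — ZH K ZH HKH ZH K ZH K ZH HKH ZH ZH K ZH HKH ZH K ZH K ZH HKH ZH — and concatenate.

ZHKZHHKHZHKZHKZHHKHZHZHKZHHKHZHKZHKZHHKHZH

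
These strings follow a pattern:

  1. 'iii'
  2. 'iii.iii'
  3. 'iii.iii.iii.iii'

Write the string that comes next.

Each string is two copies of the previous one joined by '.'.
So the next term is two copies of iii.iii.iii.iii with '.' between the halves.

iii.iii.iii.iii.iii.iii.iii.iii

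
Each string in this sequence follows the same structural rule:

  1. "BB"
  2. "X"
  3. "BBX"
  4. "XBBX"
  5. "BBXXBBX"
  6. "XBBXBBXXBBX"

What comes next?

BBXXBBXXBBXBBXXBBX

From term 3 onward, concatenate the second-to-last term with the last: BB·X = BBX, X·BBX = XBBX, …
So term 7 is BBXXBBX·XBBXBBXXBBX.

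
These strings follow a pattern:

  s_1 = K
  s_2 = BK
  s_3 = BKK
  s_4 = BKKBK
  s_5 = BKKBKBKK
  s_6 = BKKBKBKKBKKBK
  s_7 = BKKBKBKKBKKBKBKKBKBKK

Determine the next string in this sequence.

BKKBKBKKBKKBKBKKBKBKKBKKBKBKKBKKBK

This is a Fibonacci-style word recurrence s(k) = s(k−1)·s(k−2): e.g. BK·K = BKK.
Continuing: BKKBKBKKBKKBKBKKBKBKK · BKKBKBKKBKKBK gives term 8.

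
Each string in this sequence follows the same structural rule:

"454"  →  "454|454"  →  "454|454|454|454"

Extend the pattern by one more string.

Every step duplicates the string with '|' between the halves.
Doubling 454|454|454|454 with '|' between the halves:

454|454|454|454|454|454|454|454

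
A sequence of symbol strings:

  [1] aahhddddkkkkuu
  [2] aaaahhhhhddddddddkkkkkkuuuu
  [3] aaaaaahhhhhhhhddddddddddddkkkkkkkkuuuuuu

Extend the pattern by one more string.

Reading off run lengths: a runs 2, 4, 6; h runs 2, 5, 8; d runs 4, 8, 12; k runs 4, 6, 8; u runs 2, 4, 6 — each is linear in n (n = 1, 2, …).
For the next term, n = 4, so the run lengths are 8, 11, 16, 10, 8.

aaaaaaaahhhhhhhhhhhddddddddddddddddkkkkkkkkkkuuuuuuuu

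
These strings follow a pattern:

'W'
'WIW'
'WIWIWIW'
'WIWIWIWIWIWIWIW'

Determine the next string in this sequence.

Every step duplicates the string with 'I' between the halves.
One more doubling of WIWIWIWIWIWIWIW gives the answer.

WIWIWIWIWIWIWIWIWIWIWIWIWIWIWIW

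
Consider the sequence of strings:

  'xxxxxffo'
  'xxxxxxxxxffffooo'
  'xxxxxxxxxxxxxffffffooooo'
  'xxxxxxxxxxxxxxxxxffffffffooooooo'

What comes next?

Reading off run lengths: x runs 5, 9, 13, 17; f runs 2, 4, 6, 8; o runs 1, 3, 5, 7 — each is linear in n (n = 1, 2, …).
Setting n = 5 gives 21, 10, 9 characters in each block.

xxxxxxxxxxxxxxxxxxxxxffffffffffooooooooo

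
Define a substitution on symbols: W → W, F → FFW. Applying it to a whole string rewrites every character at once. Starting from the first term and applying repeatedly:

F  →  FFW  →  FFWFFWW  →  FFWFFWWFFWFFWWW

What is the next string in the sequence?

Rewriting the 15 symbols of FFWFFWWFFWFFWWW one by one yields FFW FFW W FFW FFW W W FFW FFW W FFW FFW W W W; concatenated:

FFWFFWWFFWFFWWWFFWFFWWFFWFFWWWW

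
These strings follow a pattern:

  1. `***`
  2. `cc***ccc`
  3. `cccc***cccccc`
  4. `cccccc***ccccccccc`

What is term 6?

Every step adds cc to the front and ccc to the end of the previous string.
From cccccc***ccccccccc, 2 further steps: cccccc***ccccccccc → cccccccc***cccccccccccc → (answer).

cccccccccc***ccccccccccccccc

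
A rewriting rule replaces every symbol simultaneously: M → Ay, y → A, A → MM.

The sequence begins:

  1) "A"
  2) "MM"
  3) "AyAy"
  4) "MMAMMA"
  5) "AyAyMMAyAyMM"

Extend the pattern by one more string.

MMAMMAAyAyMMAMMAAyAy

Rewriting each symbol of AyAyMMAyAyMM: A→MM, y→A, A→MM, y→A, M→Ay, M→Ay, A→MM, y→A, A→MM, y→A, M→Ay, M→Ay, which concatenates to MM A MM A Ay Ay MM A MM A Ay Ay.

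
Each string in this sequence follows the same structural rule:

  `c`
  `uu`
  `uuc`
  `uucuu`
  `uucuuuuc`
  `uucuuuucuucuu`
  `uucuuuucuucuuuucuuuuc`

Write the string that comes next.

uucuuuucuucuuuucuuuucuucuuuucuucuu

From term 3 onward, concatenate the last term with the second-to-last: uu·c = uuc, uuc·uu = uucuu, …
So term 8 is uucuuuucuucuuuucuuuuc·uucuuuucuucuu.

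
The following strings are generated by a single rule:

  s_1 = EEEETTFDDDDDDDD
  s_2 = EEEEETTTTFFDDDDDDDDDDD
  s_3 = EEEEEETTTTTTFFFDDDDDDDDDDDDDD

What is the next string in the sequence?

Each string has the form E^{n+2} T^{2n-2} F^{n-1} D^{3n+2}, where the shown terms are n = 2, 3, 4.
At n = 5 the blocks have lengths 7, 8, 4, 17.

EEEEEEETTTTTTTTFFFFDDDDDDDDDDDDDDDDD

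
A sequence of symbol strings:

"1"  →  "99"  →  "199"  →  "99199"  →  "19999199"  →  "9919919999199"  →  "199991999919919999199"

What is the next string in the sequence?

9919919999199199991999919919999199

This is a Fibonacci-style word recurrence s(k) = s(k−2)·s(k−1): e.g. 1·99 = 199.
Continuing: 9919919999199 · 199991999919919999199 gives term 8.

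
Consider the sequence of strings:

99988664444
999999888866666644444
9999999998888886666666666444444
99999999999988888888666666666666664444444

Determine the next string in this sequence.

Term n consists of 3n 9's, followed by 2n 8's, followed by 4n-2 6's, followed by n+3 4's (n = 1, 2, …).
At n = 5 the blocks have lengths 15, 10, 18, 8.

999999999999999888888888866666666666666666644444444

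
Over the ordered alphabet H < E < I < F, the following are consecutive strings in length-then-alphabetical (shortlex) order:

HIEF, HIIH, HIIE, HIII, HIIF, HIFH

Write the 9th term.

HIFF

Advancing 3 positions from HIFH through HIFH → HIFE → HIFI reaches term 9.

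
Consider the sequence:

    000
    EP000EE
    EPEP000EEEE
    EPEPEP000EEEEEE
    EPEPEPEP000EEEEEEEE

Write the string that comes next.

Each term wraps the previous one in EP on the left and EE on the right.
So the next term is EP·EPEPEPEP000EEEEEEEE·EE.

EPEPEPEPEP000EEEEEEEEEE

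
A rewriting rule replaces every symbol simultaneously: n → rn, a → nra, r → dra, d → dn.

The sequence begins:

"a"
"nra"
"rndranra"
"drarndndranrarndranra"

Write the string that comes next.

Applying the rule to each of the 21 symbols of drarndndranrarndranra gives the pieces dn dra nra dra rn dn rn dn dra nra rn dra nra dra rn dn dra nra rn dra nra, which concatenate to the answer.

dndranradrarndnrndndranrarndranradrarndndranrarndranra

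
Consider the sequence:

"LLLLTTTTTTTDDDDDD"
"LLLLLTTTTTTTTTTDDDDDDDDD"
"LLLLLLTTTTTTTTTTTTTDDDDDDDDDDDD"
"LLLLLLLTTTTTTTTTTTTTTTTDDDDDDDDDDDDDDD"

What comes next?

Term n consists of n+2 L's, followed by 3n+1 T's, followed by 3n D's, where the shown terms are n = 2, 3, 4, 5.
At n = 6 the blocks have lengths 8, 19, 18.

LLLLLLLLTTTTTTTTTTTTTTTTTTTDDDDDDDDDDDDDDDDDD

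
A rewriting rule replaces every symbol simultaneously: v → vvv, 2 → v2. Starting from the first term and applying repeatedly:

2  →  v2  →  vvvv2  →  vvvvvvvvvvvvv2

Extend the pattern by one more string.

Replace each of the 14 characters of vvvvvvvvvvvvv2 in place — vvv vvv vvv vvv vvv vvv vvv vvv vvv vvv vvv vvv vvv v2 — and concatenate.

vvvvvvvvvvvvvvvvvvvvvvvvvvvvvvvvvvvvvvvv2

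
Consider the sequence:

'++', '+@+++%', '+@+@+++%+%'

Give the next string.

+@+@+@+++%+%+%

s(k+1) = +@·s(k)·+%, so each term gains +@ as a prefix and +% as a suffix.
So the next term is +@·+@+@+++%+%·+%.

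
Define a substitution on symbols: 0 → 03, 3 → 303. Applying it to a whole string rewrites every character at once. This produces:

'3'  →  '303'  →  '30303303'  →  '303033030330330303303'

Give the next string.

3030330303303303033030330330303303303033030330330303303

Applying the rule to each of the 21 symbols of 303033030330330303303 gives the pieces 303 03 303 03 303 303 03 303 03 303 303 03 303 303 03 303 03 303 303 03 303, which concatenate to the answer.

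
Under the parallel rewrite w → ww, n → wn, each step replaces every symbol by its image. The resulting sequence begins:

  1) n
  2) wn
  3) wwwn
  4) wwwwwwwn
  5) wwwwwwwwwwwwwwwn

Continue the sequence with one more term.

φ(wwwwwwwwwwwwwwwn) expands symbol-by-symbol to ww ww ww ww ww ww ww ww ww ww ww ww ww ww ww wn; joining the 16 pieces gives the next term.

wwwwwwwwwwwwwwwwwwwwwwwwwwwwwwwn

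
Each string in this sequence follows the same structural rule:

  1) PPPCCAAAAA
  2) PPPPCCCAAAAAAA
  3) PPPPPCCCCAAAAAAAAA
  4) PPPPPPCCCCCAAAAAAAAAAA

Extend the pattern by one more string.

PPPPPPPCCCCCCAAAAAAAAAAAAA

Each string has the form P^{n+1} C^{n} A^{2n+1}, where the shown terms are n = 2, 3, 4, 5.
Setting n = 6 gives 7, 6, 13 characters in each block.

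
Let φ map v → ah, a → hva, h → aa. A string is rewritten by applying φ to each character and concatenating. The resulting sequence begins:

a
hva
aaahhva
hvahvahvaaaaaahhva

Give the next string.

Replace each of the 18 characters of hvahvahvaaaaaahhva in place — aa ah hva aa ah hva aa ah hva hva hva hva hva hva aa aa ah hva — and concatenate.

aaahhvaaaahhvaaaahhvahvahvahvahvahvaaaaaahhva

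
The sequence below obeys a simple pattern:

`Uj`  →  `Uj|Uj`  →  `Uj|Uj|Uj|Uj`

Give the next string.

Uj|Uj|Uj|Uj|Uj|Uj|Uj|Uj

Every step duplicates the string with '|' between the halves.
So the next term is two copies of Uj|Uj|Uj|Uj with '|' between the halves.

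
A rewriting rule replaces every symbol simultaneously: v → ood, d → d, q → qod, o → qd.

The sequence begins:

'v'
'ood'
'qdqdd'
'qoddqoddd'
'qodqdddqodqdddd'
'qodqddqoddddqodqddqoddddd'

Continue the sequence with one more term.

qodqddqodddqodqdddddqodqddqodddqodqdddddd

Applying the rule to each of the 25 symbols of qodqddqoddddqodqddqoddddd gives the pieces qod qd d qod d d qod qd d d d d qod qd d qod d d qod qd d d d d d, which concatenate to the answer.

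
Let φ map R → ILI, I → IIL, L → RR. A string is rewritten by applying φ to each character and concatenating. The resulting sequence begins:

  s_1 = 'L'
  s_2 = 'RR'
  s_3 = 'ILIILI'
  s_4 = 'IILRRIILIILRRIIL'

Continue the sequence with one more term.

Applying the rule to each of the 16 symbols of IILRRIILIILRRIIL gives the pieces IIL IIL RR ILI ILI IIL IIL RR IIL IIL RR ILI ILI IIL IIL RR, which concatenate to the answer.

IILIILRRILIILIIILIILRRIILIILRRILIILIIILIILRR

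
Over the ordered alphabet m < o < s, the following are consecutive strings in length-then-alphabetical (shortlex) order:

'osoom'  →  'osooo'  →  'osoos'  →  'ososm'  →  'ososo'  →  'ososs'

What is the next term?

Treat ososs as a base-3 numeral over the given alphabet and add one, carrying through any trailing s's.

ossmm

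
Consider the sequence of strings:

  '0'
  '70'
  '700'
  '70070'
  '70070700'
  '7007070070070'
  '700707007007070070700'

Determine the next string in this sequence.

7007070070070700707007007070070070

From term 3 onward, concatenate the last term with the second-to-last: 70·0 = 700, 700·70 = 70070, …
So term 8 is 700707007007070070700·7007070070070.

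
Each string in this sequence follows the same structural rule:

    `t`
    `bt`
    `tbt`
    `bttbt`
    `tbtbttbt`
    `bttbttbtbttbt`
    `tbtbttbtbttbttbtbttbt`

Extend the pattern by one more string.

bttbttbtbttbttbtbttbtbttbttbtbttbt

Each term (from the third on) is the two preceding terms concatenated in order: term 3 = t·bt = tbt.
Continuing: bttbttbtbttbt · tbtbttbtbttbttbtbttbt gives term 8.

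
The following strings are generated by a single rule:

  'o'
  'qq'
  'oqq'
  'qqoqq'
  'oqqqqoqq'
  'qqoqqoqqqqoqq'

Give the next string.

oqqqqoqqqqoqqoqqqqoqq

This is a Fibonacci-style word recurrence s(k) = s(k−2)·s(k−1): e.g. o·qq = oqq.
So term 7 is oqqqqoqq·qqoqqoqqqqoqq.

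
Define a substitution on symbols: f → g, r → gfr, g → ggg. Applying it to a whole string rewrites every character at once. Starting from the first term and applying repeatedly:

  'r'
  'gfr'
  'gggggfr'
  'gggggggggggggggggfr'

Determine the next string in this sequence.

gggggggggggggggggggggggggggggggggggggggggggggggggggggfr

Applying the rule to each of the 19 symbols of gggggggggggggggggfr gives the pieces ggg ggg ggg ggg ggg ggg ggg ggg ggg ggg ggg ggg ggg ggg ggg ggg ggg g gfr, which concatenate to the answer.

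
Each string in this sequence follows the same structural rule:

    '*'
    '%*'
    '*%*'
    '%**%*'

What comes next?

*%*%**%*

Each term (from the third on) is the two preceding terms concatenated in order: term 3 = *·%* = *%*.
The next term joins *%* and %**%*.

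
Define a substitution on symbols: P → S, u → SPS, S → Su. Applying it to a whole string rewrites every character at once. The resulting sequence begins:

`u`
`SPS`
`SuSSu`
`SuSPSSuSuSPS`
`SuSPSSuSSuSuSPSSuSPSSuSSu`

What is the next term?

Rewriting the 25 symbols of SuSPSSuSSuSuSPSSuSPSSuSSu one by one yields Su SPS Su S Su Su SPS Su Su SPS Su SPS Su S Su Su SPS Su S Su Su SPS Su Su SPS; concatenated:

SuSPSSuSSuSuSPSSuSuSPSSuSPSSuSSuSuSPSSuSSuSuSPSSuSuSPS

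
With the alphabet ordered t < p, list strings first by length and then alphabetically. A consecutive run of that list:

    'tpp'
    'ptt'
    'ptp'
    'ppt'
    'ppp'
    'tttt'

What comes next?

Treat tttt as a base-2 numeral over the given alphabet and add one, carrying through any trailing p's.

tttp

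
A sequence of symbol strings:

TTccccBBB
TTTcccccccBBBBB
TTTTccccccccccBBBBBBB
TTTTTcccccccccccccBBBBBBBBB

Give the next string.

Reading off run lengths: T runs 2, 3, 4, 5; c runs 4, 7, 10, 13; B runs 3, 5, 7, 9 — each is linear in n, where the shown terms are n = 2, 3, 4, 5.
Setting n = 6 gives 6, 16, 11 characters in each block.

TTTTTTccccccccccccccccBBBBBBBBBBB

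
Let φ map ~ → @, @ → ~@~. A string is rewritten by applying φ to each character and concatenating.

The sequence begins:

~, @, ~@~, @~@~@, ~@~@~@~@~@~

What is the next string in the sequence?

Expanding ~@~@~@~@~@~: ~→@, @→~@~, ~→@, @→~@~, ~→@, @→~@~, ~→@, @→~@~, ~→@, @→~@~, ~→@. Concatenated: @ ~@~ @ ~@~ @ ~@~ @ ~@~ @ ~@~ @.

@~@~@~@~@~@~@~@~@~@~@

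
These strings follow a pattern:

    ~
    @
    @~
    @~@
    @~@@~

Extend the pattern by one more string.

Each term (from the third on) is the previous term followed by the one before it: term 3 = @·~ = @~.
So term 6 is @~@@~·@~@.

@~@@~@~@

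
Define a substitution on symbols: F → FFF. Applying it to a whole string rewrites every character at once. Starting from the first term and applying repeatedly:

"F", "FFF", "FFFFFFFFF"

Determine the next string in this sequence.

FFFFFFFFFFFFFFFFFFFFFFFFFFF

Rewriting each symbol of FFFFFFFFF: F→FFF, F→FFF, F→FFF, F→FFF, F→FFF, F→FFF, F→FFF, F→FFF, F→FFF, which concatenates to FFF FFF FFF FFF FFF FFF FFF FFF FFF.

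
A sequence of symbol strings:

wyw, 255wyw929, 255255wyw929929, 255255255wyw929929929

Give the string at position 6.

Each term wraps the previous one in 255 on the left and 929 on the right.
From 255255255wyw929929929, 2 further steps: 255255255wyw929929929 → 255255255255wyw929929929929 → (answer).

255255255255255wyw929929929929929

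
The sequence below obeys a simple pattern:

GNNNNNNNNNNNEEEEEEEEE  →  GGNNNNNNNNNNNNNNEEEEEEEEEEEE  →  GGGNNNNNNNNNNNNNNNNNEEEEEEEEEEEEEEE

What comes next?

GGGGNNNNNNNNNNNNNNNNNNNNEEEEEEEEEEEEEEEEEE

The n-th term is n-2 G's then 3n+2 N's then 3n E's, where the shown terms are n = 3, 4, 5.
Setting n = 6 gives 4, 20, 18 characters in each block.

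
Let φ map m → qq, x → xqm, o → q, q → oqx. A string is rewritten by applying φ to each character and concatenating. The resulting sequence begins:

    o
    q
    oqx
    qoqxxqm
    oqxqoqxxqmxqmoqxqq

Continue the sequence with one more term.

Rewriting the 18 symbols of oqxqoqxxqmxqmoqxqq one by one yields q oqx xqm oqx q oqx xqm xqm oqx qq xqm oqx qq q oqx xqm oqx oqx; concatenated:

qoqxxqmoqxqoqxxqmxqmoqxqqxqmoqxqqqoqxxqmoqxoqx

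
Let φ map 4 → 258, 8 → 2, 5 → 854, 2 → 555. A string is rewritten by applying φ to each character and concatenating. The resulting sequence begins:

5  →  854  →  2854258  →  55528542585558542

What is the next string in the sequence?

854854854555285425855585428548548542854258555

Applying the rule to each of the 17 symbols of 55528542585558542 gives the pieces 854 854 854 555 2 854 258 555 854 2 854 854 854 2 854 258 555, which concatenate to the answer.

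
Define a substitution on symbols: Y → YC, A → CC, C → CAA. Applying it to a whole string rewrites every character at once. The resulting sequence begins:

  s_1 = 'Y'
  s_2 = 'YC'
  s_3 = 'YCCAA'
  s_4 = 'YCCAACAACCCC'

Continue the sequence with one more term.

YCCAACAACCCCCAACCCCCAACAACAACAA

Rewriting each symbol of YCCAACAACCCC: Y→YC, C→CAA, C→CAA, A→CC, A→CC, C→CAA, A→CC, A→CC, C→CAA, C→CAA, C→CAA, C→CAA, which concatenates to YC CAA CAA CC CC CAA CC CC CAA CAA CAA CAA.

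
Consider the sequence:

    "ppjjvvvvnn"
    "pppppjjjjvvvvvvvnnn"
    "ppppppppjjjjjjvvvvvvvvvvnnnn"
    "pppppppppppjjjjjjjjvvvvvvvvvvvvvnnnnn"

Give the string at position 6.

pppppppppppppppppjjjjjjjjjjjjvvvvvvvvvvvvvvvvvvvnnnnnnn

The n-th term is 3n-1 p's then 2n j's then 3n+1 v's then n+1 n's (n = 1, 2, …).
At n = 6 the blocks have lengths 17, 12, 19, 7.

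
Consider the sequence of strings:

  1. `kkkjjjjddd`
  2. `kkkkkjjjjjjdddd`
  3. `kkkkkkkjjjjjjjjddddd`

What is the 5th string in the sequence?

Each string has the form k^{2n+1} j^{2n+2} d^{n+2} (n = 1, 2, …).
For term 5, n = 5, so the run lengths are 11, 12, 7.

kkkkkkkkkkkjjjjjjjjjjjjddddddd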